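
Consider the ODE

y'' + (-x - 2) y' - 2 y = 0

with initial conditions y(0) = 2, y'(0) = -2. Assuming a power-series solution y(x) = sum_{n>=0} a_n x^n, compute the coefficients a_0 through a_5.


Ansatz: y(x) = sum_{n>=0} a_n x^n, so y'(x) = sum_{n>=1} n a_n x^(n-1) and y''(x) = sum_{n>=2} n(n-1) a_n x^(n-2).
Substitute into P(x) y'' + Q(x) y' + R(x) y = 0 with P(x) = 1, Q(x) = -x - 2, R(x) = -2, and match powers of x.
Initial conditions: a_0 = 2, a_1 = -2.
Setting the coefficient of each power of x to zero and solving order by order (substituting the coefficients already found):
  x^0: 2 a_2 - 2 a_1 - 2 a_0 = 0  ->  2 a_2 = 2 a_1 + 2 a_0 = 0  ->  a_2 = 0
  x^1: 6 a_3 - 4 a_2 - 3 a_1 = 0  ->  6 a_3 = 4 a_2 + 3 a_1 = -6  ->  a_3 = -1
  x^2: 12 a_4 - 6 a_3 - 4 a_2 = 0  ->  12 a_4 = 6 a_3 + 4 a_2 = -6  ->  a_4 = -1/2
  x^3: 20 a_5 - 8 a_4 - 5 a_3 = 0  ->  20 a_5 = 8 a_4 + 5 a_3 = -9  ->  a_5 = -9/20
Truncated series: y(x) = 2 - 2 x - x^3 - (1/2) x^4 - (9/20) x^5 + O(x^6).

a_0 = 2; a_1 = -2; a_2 = 0; a_3 = -1; a_4 = -1/2; a_5 = -9/20


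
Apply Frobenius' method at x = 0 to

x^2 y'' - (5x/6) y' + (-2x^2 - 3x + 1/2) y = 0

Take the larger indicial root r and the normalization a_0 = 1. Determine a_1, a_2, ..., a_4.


Write in Frobenius form y'' + (p(x)/x) y' + (q(x)/x^2) y = 0:
  p(x) = -5/6,  q(x) = -2x^2 - 3x + 1/2.
Indicial equation: r(r-1) + (-5/6) r + (1/2) = 0 -> roots r_1 = 3/2, r_2 = 1/3.
Take r = r_1 = 3/2. Let y(x) = x^r sum_{n>=0} a_n x^n with a_0 = 1.
Substitute y = x^r sum a_n x^n and match x^{r+n}. The recurrence is
  D(n) a_n - 3 a_{n-1} - 2 a_{n-2} = 0,  where D(n) = (r+n)(r+n-1) + (-5/6)(r+n) + (1/2).
  a_n = [3 a_{n-1} + 2 a_{n-2}] / D(n).
Since the indicial polynomial factors as (r - r_1)(r - r_2), D(n) = (r_1 + n - r_1)(r_1 + n - r_2) = n(n + 7/6).
Evaluating step by step (a_0 = 1):
  n = 1: D(1) = 1(1 + 7/6) = 13/6; numerator = 3(1) = 3; a_1 = (3)/(13/6) = 18/13
  n = 2: D(2) = 2(2 + 7/6) = 19/3; numerator = 3(18/13) + 2(1) = 80/13; a_2 = (80/13)/(19/3) = 240/247
  n = 3: D(3) = 3(3 + 7/6) = 25/2; numerator = 3(240/247) + 2(18/13) = 108/19; a_3 = (108/19)/(25/2) = 216/475
  n = 4: D(4) = 4(4 + 7/6) = 62/3; numerator = 3(216/475) + 2(240/247) = 20424/6175; a_4 = (20424/6175)/(62/3) = 30636/191425

r = 3/2; a_0 = 1; a_1 = 18/13; a_2 = 240/247; a_3 = 216/475; a_4 = 30636/191425


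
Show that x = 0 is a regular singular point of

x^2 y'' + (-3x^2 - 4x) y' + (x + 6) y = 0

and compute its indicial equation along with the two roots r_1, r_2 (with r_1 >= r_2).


Divide by x^2 to reach normal form y'' + P_1(x) y' + P_2(x) y = 0 with P_1(x) = -3 - 4/x and P_2(x) = 1/x + 6/x^2.
x = 0 is a singular point because the y'-coefficient -3 - 4/x has a pole at x = 0 and the y-coefficient 1/x + 6/x^2 has a pole at x = 0.
It is a regular singular point because x P_1(x) = p(x) = -3x - 4 and x^2 P_2(x) = q(x) = x + 6 are polynomials, hence analytic at x = 0.
p(0) = -4,  q(0) = 6.
Indicial equation: r(r-1) + p(0) r + q(0) = 0, i.e. r^2 + (p(0) - 1) r + q(0) = 0, i.e. r^2 - 5 r + 6 = 0.
Discriminant: (-5)^2 - 4(6) = 1, so r = (5 ± 1)/2.
Solving: r_1 = 3, r_2 = 2.

indicial: r^2 - 5 r + 6 = 0; roots r_1 = 3, r_2 = 2


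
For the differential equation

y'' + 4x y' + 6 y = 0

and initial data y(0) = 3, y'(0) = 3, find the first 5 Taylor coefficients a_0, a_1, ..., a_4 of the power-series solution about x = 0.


Ansatz: y(x) = sum_{n>=0} a_n x^n, so y'(x) = sum_{n>=1} n a_n x^(n-1) and y''(x) = sum_{n>=2} n(n-1) a_n x^(n-2).
Substitute into P(x) y'' + Q(x) y' + R(x) y = 0 with P(x) = 1, Q(x) = 4x, R(x) = 6, and match powers of x.
Initial conditions: a_0 = 3, a_1 = 3.
Setting the coefficient of each power of x to zero and solving order by order (substituting the coefficients already found):
  x^0: 2 a_2 + 6 a_0 = 0  ->  2 a_2 = -6 a_0 = -18  ->  a_2 = -9
  x^1: 6 a_3 + 10 a_1 = 0  ->  6 a_3 = -10 a_1 = -30  ->  a_3 = -5
  x^2: 12 a_4 + 14 a_2 = 0  ->  12 a_4 = -14 a_2 = 126  ->  a_4 = 21/2
Truncated series: y(x) = 3 + 3 x - 9 x^2 - 5 x^3 + (21/2) x^4 + O(x^5).

a_0 = 3; a_1 = 3; a_2 = -9; a_3 = -5; a_4 = 21/2


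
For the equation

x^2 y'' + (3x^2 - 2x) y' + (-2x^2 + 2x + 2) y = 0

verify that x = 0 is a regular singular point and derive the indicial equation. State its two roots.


Divide by x^2 to reach normal form y'' + P_1(x) y' + P_2(x) y = 0 with P_1(x) = 3 - 2/x and P_2(x) = -2 + 2/x + 2/x^2.
x = 0 is a singular point because the y'-coefficient 3 - 2/x has a pole at x = 0 and the y-coefficient -2 + 2/x + 2/x^2 has a pole at x = 0.
It is a regular singular point because x P_1(x) = p(x) = 3x - 2 and x^2 P_2(x) = q(x) = -2x^2 + 2x + 2 are polynomials, hence analytic at x = 0.
p(0) = -2,  q(0) = 2.
Indicial equation: r(r-1) + p(0) r + q(0) = 0, i.e. r^2 + (p(0) - 1) r + q(0) = 0, i.e. r^2 - 3 r + 2 = 0.
Discriminant: (-3)^2 - 4(2) = 1, so r = (3 ± 1)/2.
Solving: r_1 = 2, r_2 = 1.

indicial: r^2 - 3 r + 2 = 0; roots r_1 = 2, r_2 = 1


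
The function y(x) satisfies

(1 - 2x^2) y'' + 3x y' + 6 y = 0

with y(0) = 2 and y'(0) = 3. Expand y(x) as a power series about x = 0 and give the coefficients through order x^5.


Ansatz: y(x) = sum_{n>=0} a_n x^n, so y'(x) = sum_{n>=1} n a_n x^(n-1) and y''(x) = sum_{n>=2} n(n-1) a_n x^(n-2).
Substitute into P(x) y'' + Q(x) y' + R(x) y = 0 with P(x) = 1 - 2x^2, Q(x) = 3x, R(x) = 6, and match powers of x.
Initial conditions: a_0 = 2, a_1 = 3.
Setting the coefficient of each power of x to zero and solving order by order (substituting the coefficients already found):
  x^0: 2 a_2 + 6 a_0 = 0  ->  2 a_2 = -6 a_0 = -12  ->  a_2 = -6
  x^1: 6 a_3 + 9 a_1 = 0  ->  6 a_3 = -9 a_1 = -27  ->  a_3 = -9/2
  x^2: 12 a_4 + 8 a_2 = 0  ->  12 a_4 = -8 a_2 = 48  ->  a_4 = 4
  x^3: 20 a_5 + 3 a_3 = 0  ->  20 a_5 = -3 a_3 = 27/2  ->  a_5 = 27/40
Truncated series: y(x) = 2 + 3 x - 6 x^2 - (9/2) x^3 + 4 x^4 + (27/40) x^5 + O(x^6).

a_0 = 2; a_1 = 3; a_2 = -6; a_3 = -9/2; a_4 = 4; a_5 = 27/40


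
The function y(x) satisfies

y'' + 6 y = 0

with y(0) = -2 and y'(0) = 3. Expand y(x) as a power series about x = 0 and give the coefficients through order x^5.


Ansatz: y(x) = sum_{n>=0} a_n x^n, so y'(x) = sum_{n>=1} n a_n x^(n-1) and y''(x) = sum_{n>=2} n(n-1) a_n x^(n-2).
Substitute into P(x) y'' + Q(x) y' + R(x) y = 0 with P(x) = 1, Q(x) = 0, R(x) = 6, and match powers of x.
Initial conditions: a_0 = -2, a_1 = 3.
Setting the coefficient of each power of x to zero and solving order by order (substituting the coefficients already found):
  x^0: 2 a_2 + 6 a_0 = 0  ->  2 a_2 = -6 a_0 = 12  ->  a_2 = 6
  x^1: 6 a_3 + 6 a_1 = 0  ->  6 a_3 = -6 a_1 = -18  ->  a_3 = -3
  x^2: 12 a_4 + 6 a_2 = 0  ->  12 a_4 = -6 a_2 = -36  ->  a_4 = -3
  x^3: 20 a_5 + 6 a_3 = 0  ->  20 a_5 = -6 a_3 = 18  ->  a_5 = 9/10
Truncated series: y(x) = -2 + 3 x + 6 x^2 - 3 x^3 - 3 x^4 + (9/10) x^5 + O(x^6).

a_0 = -2; a_1 = 3; a_2 = 6; a_3 = -3; a_4 = -3; a_5 = 9/10


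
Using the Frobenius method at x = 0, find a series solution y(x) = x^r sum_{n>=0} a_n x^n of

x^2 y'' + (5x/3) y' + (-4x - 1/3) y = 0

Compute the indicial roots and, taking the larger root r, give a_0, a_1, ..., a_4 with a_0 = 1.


Write in Frobenius form y'' + (p(x)/x) y' + (q(x)/x^2) y = 0:
  p(x) = 5/3,  q(x) = -4x - 1/3.
Indicial equation: r(r-1) + (5/3) r + (-1/3) = 0 -> roots r_1 = 1/3, r_2 = -1.
Take r = r_1 = 1/3. Let y(x) = x^r sum_{n>=0} a_n x^n with a_0 = 1.
Substitute y = x^r sum a_n x^n and match x^{r+n}. The recurrence is
  D(n) a_n - 4 a_{n-1} = 0,  where D(n) = (r+n)(r+n-1) + (5/3)(r+n) + (-1/3).
  a_n = 4 / D(n) * a_{n-1}.
Since the indicial polynomial factors as (r - r_1)(r - r_2), D(n) = (r_1 + n - r_1)(r_1 + n - r_2) = n(n + 4/3).
Evaluating step by step (a_0 = 1):
  n = 1: D(1) = 1(1 + 4/3) = 7/3; numerator = 4(1) = 4; a_1 = (4)/(7/3) = 12/7
  n = 2: D(2) = 2(2 + 4/3) = 20/3; numerator = 4(12/7) = 48/7; a_2 = (48/7)/(20/3) = 36/35
  n = 3: D(3) = 3(3 + 4/3) = 13; numerator = 4(36/35) = 144/35; a_3 = (144/35)/(13) = 144/455
  n = 4: D(4) = 4(4 + 4/3) = 64/3; numerator = 4(144/455) = 576/455; a_4 = (576/455)/(64/3) = 27/455

r = 1/3; a_0 = 1; a_1 = 12/7; a_2 = 36/35; a_3 = 144/455; a_4 = 27/455


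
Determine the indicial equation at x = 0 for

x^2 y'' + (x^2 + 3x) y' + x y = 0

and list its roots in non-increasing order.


Divide by x^2 to reach normal form y'' + P_1(x) y' + P_2(x) y = 0 with P_1(x) = 1 + 3/x and P_2(x) = 1/x.
x = 0 is a singular point because the y'-coefficient 1 + 3/x has a pole at x = 0 and the y-coefficient 1/x has a pole at x = 0.
It is a regular singular point because x P_1(x) = p(x) = x + 3 and x^2 P_2(x) = q(x) = x are polynomials, hence analytic at x = 0.
p(0) = 3,  q(0) = 0.
Indicial equation: r(r-1) + p(0) r + q(0) = 0, i.e. r^2 + (p(0) - 1) r + q(0) = 0, i.e. r^2 + 2 r = 0.
Discriminant: (2)^2 - 4(0) = 4, so r = (-2 ± 2)/2.
Solving: r_1 = 0, r_2 = -2.

indicial: r^2 + 2 r = 0; roots r_1 = 0, r_2 = -2


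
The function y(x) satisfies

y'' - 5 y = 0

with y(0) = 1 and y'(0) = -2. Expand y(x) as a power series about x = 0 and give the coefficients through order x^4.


Ansatz: y(x) = sum_{n>=0} a_n x^n, so y'(x) = sum_{n>=1} n a_n x^(n-1) and y''(x) = sum_{n>=2} n(n-1) a_n x^(n-2).
Substitute into P(x) y'' + Q(x) y' + R(x) y = 0 with P(x) = 1, Q(x) = 0, R(x) = -5, and match powers of x.
Initial conditions: a_0 = 1, a_1 = -2.
Setting the coefficient of each power of x to zero and solving order by order (substituting the coefficients already found):
  x^0: 2 a_2 - 5 a_0 = 0  ->  2 a_2 = 5 a_0 = 5  ->  a_2 = 5/2
  x^1: 6 a_3 - 5 a_1 = 0  ->  6 a_3 = 5 a_1 = -10  ->  a_3 = -5/3
  x^2: 12 a_4 - 5 a_2 = 0  ->  12 a_4 = 5 a_2 = 25/2  ->  a_4 = 25/24
Truncated series: y(x) = 1 - 2 x + (5/2) x^2 - (5/3) x^3 + (25/24) x^4 + O(x^5).

a_0 = 1; a_1 = -2; a_2 = 5/2; a_3 = -5/3; a_4 = 25/24


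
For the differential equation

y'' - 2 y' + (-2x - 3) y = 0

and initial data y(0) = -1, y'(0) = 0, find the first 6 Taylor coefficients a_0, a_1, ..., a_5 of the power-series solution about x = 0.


Ansatz: y(x) = sum_{n>=0} a_n x^n, so y'(x) = sum_{n>=1} n a_n x^(n-1) and y''(x) = sum_{n>=2} n(n-1) a_n x^(n-2).
Substitute into P(x) y'' + Q(x) y' + R(x) y = 0 with P(x) = 1, Q(x) = -2, R(x) = -2x - 3, and match powers of x.
Initial conditions: a_0 = -1, a_1 = 0.
Setting the coefficient of each power of x to zero and solving order by order (substituting the coefficients already found):
  x^0: 2 a_2 - 2 a_1 - 3 a_0 = 0  ->  2 a_2 = 2 a_1 + 3 a_0 = -3  ->  a_2 = -3/2
  x^1: 6 a_3 - 4 a_2 - 3 a_1 - 2 a_0 = 0  ->  6 a_3 = 4 a_2 + 3 a_1 + 2 a_0 = -8  ->  a_3 = -4/3
  x^2: 12 a_4 - 6 a_3 - 3 a_2 - 2 a_1 = 0  ->  12 a_4 = 6 a_3 + 3 a_2 + 2 a_1 = -25/2  ->  a_4 = -25/24
  x^3: 20 a_5 - 8 a_4 - 3 a_3 - 2 a_2 = 0  ->  20 a_5 = 8 a_4 + 3 a_3 + 2 a_2 = -46/3  ->  a_5 = -23/30
Truncated series: y(x) = -1 - (3/2) x^2 - (4/3) x^3 - (25/24) x^4 - (23/30) x^5 + O(x^6).

a_0 = -1; a_1 = 0; a_2 = -3/2; a_3 = -4/3; a_4 = -25/24; a_5 = -23/30


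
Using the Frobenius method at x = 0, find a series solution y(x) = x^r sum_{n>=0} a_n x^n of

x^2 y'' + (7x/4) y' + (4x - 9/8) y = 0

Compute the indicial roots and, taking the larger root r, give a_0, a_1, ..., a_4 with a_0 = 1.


Write in Frobenius form y'' + (p(x)/x) y' + (q(x)/x^2) y = 0:
  p(x) = 7/4,  q(x) = 4x - 9/8.
Indicial equation: r(r-1) + (7/4) r + (-9/8) = 0 -> roots r_1 = 3/4, r_2 = -3/2.
Take r = r_1 = 3/4. Let y(x) = x^r sum_{n>=0} a_n x^n with a_0 = 1.
Substitute y = x^r sum a_n x^n and match x^{r+n}. The recurrence is
  D(n) a_n + 4 a_{n-1} = 0,  where D(n) = (r+n)(r+n-1) + (7/4)(r+n) + (-9/8).
  a_n = -4 / D(n) * a_{n-1}.
Since the indicial polynomial factors as (r - r_1)(r - r_2), D(n) = (r_1 + n - r_1)(r_1 + n - r_2) = n(n + 9/4).
Evaluating step by step (a_0 = 1):
  n = 1: D(1) = 1(1 + 9/4) = 13/4; numerator = -4(1) = -4; a_1 = (-4)/(13/4) = -16/13
  n = 2: D(2) = 2(2 + 9/4) = 17/2; numerator = -4(-16/13) = 64/13; a_2 = (64/13)/(17/2) = 128/221
  n = 3: D(3) = 3(3 + 9/4) = 63/4; numerator = -4(128/221) = -512/221; a_3 = (-512/221)/(63/4) = -2048/13923
  n = 4: D(4) = 4(4 + 9/4) = 25; numerator = -4(-2048/13923) = 8192/13923; a_4 = (8192/13923)/(25) = 8192/348075

r = 3/4; a_0 = 1; a_1 = -16/13; a_2 = 128/221; a_3 = -2048/13923; a_4 = 8192/348075


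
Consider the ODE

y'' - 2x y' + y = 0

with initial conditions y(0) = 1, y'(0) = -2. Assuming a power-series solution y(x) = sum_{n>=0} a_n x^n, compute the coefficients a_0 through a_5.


Ansatz: y(x) = sum_{n>=0} a_n x^n, so y'(x) = sum_{n>=1} n a_n x^(n-1) and y''(x) = sum_{n>=2} n(n-1) a_n x^(n-2).
Substitute into P(x) y'' + Q(x) y' + R(x) y = 0 with P(x) = 1, Q(x) = -2x, R(x) = 1, and match powers of x.
Initial conditions: a_0 = 1, a_1 = -2.
Setting the coefficient of each power of x to zero and solving order by order (substituting the coefficients already found):
  x^0: 2 a_2 + a_0 = 0  ->  2 a_2 = -a_0 = -1  ->  a_2 = -1/2
  x^1: 6 a_3 - a_1 = 0  ->  6 a_3 = a_1 = -2  ->  a_3 = -1/3
  x^2: 12 a_4 - 3 a_2 = 0  ->  12 a_4 = 3 a_2 = -3/2  ->  a_4 = -1/8
  x^3: 20 a_5 - 5 a_3 = 0  ->  20 a_5 = 5 a_3 = -5/3  ->  a_5 = -1/12
Truncated series: y(x) = 1 - 2 x - (1/2) x^2 - (1/3) x^3 - (1/8) x^4 - (1/12) x^5 + O(x^6).

a_0 = 1; a_1 = -2; a_2 = -1/2; a_3 = -1/3; a_4 = -1/8; a_5 = -1/12


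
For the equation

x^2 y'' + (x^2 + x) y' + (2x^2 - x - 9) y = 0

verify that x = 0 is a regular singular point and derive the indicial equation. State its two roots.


Divide by x^2 to reach normal form y'' + P_1(x) y' + P_2(x) y = 0 with P_1(x) = 1 + 1/x and P_2(x) = 2 - 1/x - 9/x^2.
x = 0 is a singular point because the y'-coefficient 1 + 1/x has a pole at x = 0 and the y-coefficient 2 - 1/x - 9/x^2 has a pole at x = 0.
It is a regular singular point because x P_1(x) = p(x) = x + 1 and x^2 P_2(x) = q(x) = 2x^2 - x - 9 are polynomials, hence analytic at x = 0.
p(0) = 1,  q(0) = -9.
Indicial equation: r(r-1) + p(0) r + q(0) = 0, i.e. r^2 + (p(0) - 1) r + q(0) = 0, i.e. r^2 - 9 = 0.
Discriminant: (0)^2 - 4(-9) = 36, so r = (0 ± 6)/2.
Solving: r_1 = 3, r_2 = -3.

indicial: r^2 - 9 = 0; roots r_1 = 3, r_2 = -3


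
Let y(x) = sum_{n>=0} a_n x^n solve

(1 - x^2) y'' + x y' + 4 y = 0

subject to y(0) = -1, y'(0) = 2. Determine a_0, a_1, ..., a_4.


Ansatz: y(x) = sum_{n>=0} a_n x^n, so y'(x) = sum_{n>=1} n a_n x^(n-1) and y''(x) = sum_{n>=2} n(n-1) a_n x^(n-2).
Substitute into P(x) y'' + Q(x) y' + R(x) y = 0 with P(x) = 1 - x^2, Q(x) = x, R(x) = 4, and match powers of x.
Initial conditions: a_0 = -1, a_1 = 2.
Setting the coefficient of each power of x to zero and solving order by order (substituting the coefficients already found):
  x^0: 2 a_2 + 4 a_0 = 0  ->  2 a_2 = -4 a_0 = 4  ->  a_2 = 2
  x^1: 6 a_3 + 5 a_1 = 0  ->  6 a_3 = -5 a_1 = -10  ->  a_3 = -5/3
  x^2: 12 a_4 + 4 a_2 = 0  ->  12 a_4 = -4 a_2 = -8  ->  a_4 = -2/3
Truncated series: y(x) = -1 + 2 x + 2 x^2 - (5/3) x^3 - (2/3) x^4 + O(x^5).

a_0 = -1; a_1 = 2; a_2 = 2; a_3 = -5/3; a_4 = -2/3


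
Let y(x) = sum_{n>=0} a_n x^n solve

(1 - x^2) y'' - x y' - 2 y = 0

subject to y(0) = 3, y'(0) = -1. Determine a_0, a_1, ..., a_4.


Ansatz: y(x) = sum_{n>=0} a_n x^n, so y'(x) = sum_{n>=1} n a_n x^(n-1) and y''(x) = sum_{n>=2} n(n-1) a_n x^(n-2).
Substitute into P(x) y'' + Q(x) y' + R(x) y = 0 with P(x) = 1 - x^2, Q(x) = -x, R(x) = -2, and match powers of x.
Initial conditions: a_0 = 3, a_1 = -1.
Setting the coefficient of each power of x to zero and solving order by order (substituting the coefficients already found):
  x^0: 2 a_2 - 2 a_0 = 0  ->  2 a_2 = 2 a_0 = 6  ->  a_2 = 3
  x^1: 6 a_3 - 3 a_1 = 0  ->  6 a_3 = 3 a_1 = -3  ->  a_3 = -1/2
  x^2: 12 a_4 - 6 a_2 = 0  ->  12 a_4 = 6 a_2 = 18  ->  a_4 = 3/2
Truncated series: y(x) = 3 - x + 3 x^2 - (1/2) x^3 + (3/2) x^4 + O(x^5).

a_0 = 3; a_1 = -1; a_2 = 3; a_3 = -1/2; a_4 = 3/2


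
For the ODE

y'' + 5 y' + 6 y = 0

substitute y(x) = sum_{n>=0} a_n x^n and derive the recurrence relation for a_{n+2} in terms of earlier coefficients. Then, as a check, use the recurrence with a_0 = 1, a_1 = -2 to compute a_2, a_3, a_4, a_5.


Substitute y = sum_n a_n x^n.
y''(x) has coefficient (n+2)(n+1) a_{n+2} at x^n;
5 y'(x) has coefficient 5 (n+1) a_{n+1} at x^n;
6 y(x) has coefficient 6 a_n at x^n.
Matching x^n: (n+2)(n+1) a_{n+2} + 5 (n+1) a_{n+1} + 6 a_n = 0.
Thus a_{n+2} = [-5 (n+1) a_{n+1} - 6 a_n] / ((n+1)(n+2)).

Check with a_0 = 1, a_1 = -2 (apply the recurrence for n = 0, 1, 2, 3): a_0 = 1, a_1 = -2, a_2 = 2, a_3 = -4/3, a_4 = 2/3, a_5 = -4/15.

a_(n+2) = [-5 (n+1) a_(n+1) - 6 a_n] / ((n+1)(n+2)); check: a_0 = 1, a_1 = -2, a_2 = 2, a_3 = -4/3, a_4 = 2/3, a_5 = -4/15


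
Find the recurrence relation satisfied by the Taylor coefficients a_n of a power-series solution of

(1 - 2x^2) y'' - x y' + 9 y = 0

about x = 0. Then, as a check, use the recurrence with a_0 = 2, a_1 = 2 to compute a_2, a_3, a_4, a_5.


Substitute y = sum_n a_n x^n.
(1 - 2 x^2) y'' contributes (n+2)(n+1) a_{n+2} - 2 n(n-1) a_n at x^n.
-x y'(x) contributes -n a_n at x^n.
9 y(x) contributes 9 a_n at x^n.
Matching x^n: (n+2)(n+1) a_{n+2} + (-2 n(n-1) - n + 9) a_n = 0.
Thus a_{n+2} = (2 n(n-1) + n - 9) / ((n+1)(n+2)) * a_n.

Check with a_0 = 2, a_1 = 2 (apply the recurrence for n = 0, 1, 2, 3): a_0 = 2, a_1 = 2, a_2 = -9, a_3 = -8/3, a_4 = 9/4, a_5 = -4/5.

a_(n+2) = (2 n(n-1) + n - 9) / ((n+1)(n+2)) * a_n; check: a_0 = 2, a_1 = 2, a_2 = -9, a_3 = -8/3, a_4 = 9/4, a_5 = -4/5


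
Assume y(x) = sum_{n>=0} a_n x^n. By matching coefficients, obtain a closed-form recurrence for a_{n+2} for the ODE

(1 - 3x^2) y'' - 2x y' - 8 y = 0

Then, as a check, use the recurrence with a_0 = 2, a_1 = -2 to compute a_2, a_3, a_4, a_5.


Substitute y = sum_n a_n x^n.
(1 - 3 x^2) y'' contributes (n+2)(n+1) a_{n+2} - 3 n(n-1) a_n at x^n.
-2 x y'(x) contributes -2 n a_n at x^n.
-8 y(x) contributes -8 a_n at x^n.
Matching x^n: (n+2)(n+1) a_{n+2} + (-3 n(n-1) - 2 n - 8) a_n = 0.
Thus a_{n+2} = (3 n(n-1) + 2 n + 8) / ((n+1)(n+2)) * a_n.

Check with a_0 = 2, a_1 = -2 (apply the recurrence for n = 0, 1, 2, 3): a_0 = 2, a_1 = -2, a_2 = 8, a_3 = -10/3, a_4 = 12, a_5 = -16/3.

a_(n+2) = (3 n(n-1) + 2 n + 8) / ((n+1)(n+2)) * a_n; check: a_0 = 2, a_1 = -2, a_2 = 8, a_3 = -10/3, a_4 = 12, a_5 = -16/3


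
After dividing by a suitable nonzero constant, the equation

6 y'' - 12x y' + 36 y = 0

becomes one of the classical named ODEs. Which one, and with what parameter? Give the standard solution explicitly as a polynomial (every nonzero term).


All three coefficients share the factor 6; dividing through by 6 gives  y'' - 2x y' + 6 y = 0.
This matches the Hermite equation y'' - 2x y' + 2n y = 0 with 2n = 6, so n = 3; the polynomial solution is H_3(x).
With y = sum_k a_k x^k, matching x^k gives (k+2)(k+1) a_{k+2} = 2(k - n) a_k = 2(k - 3) a_k. The right side vanishes at k = 3, so the series with the parity of 3 terminates at degree 3.
Standard normalization: leading coefficient of H_n is 2^n, so a_3 = 2^3 = 8. Work downward with a_k = (k+1)(k+2) a_{k+2} / (2(k - n)):
  a_1 = (2)(3)(8) / (2(1 - 3)) = 48/(-4) = -12
Hence H_3(x) = 8 x^3 - 12 x.

H_3(x); series = 8 x^3 - 12 x


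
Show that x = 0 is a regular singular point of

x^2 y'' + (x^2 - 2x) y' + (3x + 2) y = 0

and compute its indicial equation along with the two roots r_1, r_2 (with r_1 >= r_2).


Divide by x^2 to reach normal form y'' + P_1(x) y' + P_2(x) y = 0 with P_1(x) = 1 - 2/x and P_2(x) = 3/x + 2/x^2.
x = 0 is a singular point because the y'-coefficient 1 - 2/x has a pole at x = 0 and the y-coefficient 3/x + 2/x^2 has a pole at x = 0.
It is a regular singular point because x P_1(x) = p(x) = x - 2 and x^2 P_2(x) = q(x) = 3x + 2 are polynomials, hence analytic at x = 0.
p(0) = -2,  q(0) = 2.
Indicial equation: r(r-1) + p(0) r + q(0) = 0, i.e. r^2 + (p(0) - 1) r + q(0) = 0, i.e. r^2 - 3 r + 2 = 0.
Discriminant: (-3)^2 - 4(2) = 1, so r = (3 ± 1)/2.
Solving: r_1 = 2, r_2 = 1.

indicial: r^2 - 3 r + 2 = 0; roots r_1 = 2, r_2 = 1


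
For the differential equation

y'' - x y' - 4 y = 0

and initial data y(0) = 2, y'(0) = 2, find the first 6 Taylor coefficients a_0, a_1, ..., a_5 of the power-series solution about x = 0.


Ansatz: y(x) = sum_{n>=0} a_n x^n, so y'(x) = sum_{n>=1} n a_n x^(n-1) and y''(x) = sum_{n>=2} n(n-1) a_n x^(n-2).
Substitute into P(x) y'' + Q(x) y' + R(x) y = 0 with P(x) = 1, Q(x) = -x, R(x) = -4, and match powers of x.
Initial conditions: a_0 = 2, a_1 = 2.
Setting the coefficient of each power of x to zero and solving order by order (substituting the coefficients already found):
  x^0: 2 a_2 - 4 a_0 = 0  ->  2 a_2 = 4 a_0 = 8  ->  a_2 = 4
  x^1: 6 a_3 - 5 a_1 = 0  ->  6 a_3 = 5 a_1 = 10  ->  a_3 = 5/3
  x^2: 12 a_4 - 6 a_2 = 0  ->  12 a_4 = 6 a_2 = 24  ->  a_4 = 2
  x^3: 20 a_5 - 7 a_3 = 0  ->  20 a_5 = 7 a_3 = 35/3  ->  a_5 = 7/12
Truncated series: y(x) = 2 + 2 x + 4 x^2 + (5/3) x^3 + 2 x^4 + (7/12) x^5 + O(x^6).

a_0 = 2; a_1 = 2; a_2 = 4; a_3 = 5/3; a_4 = 2; a_5 = 7/12


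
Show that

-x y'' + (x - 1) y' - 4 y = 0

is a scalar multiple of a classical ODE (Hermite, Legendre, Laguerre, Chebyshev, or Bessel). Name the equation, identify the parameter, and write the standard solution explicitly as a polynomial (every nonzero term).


All three coefficients share the factor -1; dividing through by -1 gives  x y'' + (1 - x) y' + 4 y = 0.
This matches the Laguerre equation x y'' + (1 - x) y' + n y = 0 with n = 4; the polynomial solution is L_4(x).
With y = sum_k a_k x^k, matching x^k gives (k+1)k a_{k+1} + (k+1) a_{k+1} - k a_k + n a_k = 0, i.e. (k+1)^2 a_{k+1} = (k - n) a_k = (k - 4) a_k. The right side vanishes at k = 4, so the series terminates at degree 4.
Standard normalization L_n(0) = 1 gives a_0 = 1. Work upward with a_{k+1} = (k - 4) a_k / (k+1)^2:
  a_1 = (0 - 4)(1) / 1^2 = -4/1 = -4
  a_2 = (1 - 4)(-4) / 2^2 = 12/4 = 3
  a_3 = (2 - 4)(3) / 3^2 = -6/9 = -2/3
  a_4 = (3 - 4)(-2/3) / 4^2 = (2/3)/16 = 1/24
Hence L_4(x) = x^4/24 - 2 x^3/3 + 3 x^2 - 4 x + 1.

L_4(x); series = x^4/24 - 2 x^3/3 + 3 x^2 - 4 x + 1


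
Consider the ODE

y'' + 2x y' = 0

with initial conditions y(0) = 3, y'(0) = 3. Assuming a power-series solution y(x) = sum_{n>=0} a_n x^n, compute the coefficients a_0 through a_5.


Ansatz: y(x) = sum_{n>=0} a_n x^n, so y'(x) = sum_{n>=1} n a_n x^(n-1) and y''(x) = sum_{n>=2} n(n-1) a_n x^(n-2).
Substitute into P(x) y'' + Q(x) y' + R(x) y = 0 with P(x) = 1, Q(x) = 2x, R(x) = 0, and match powers of x.
Initial conditions: a_0 = 3, a_1 = 3.
Setting the coefficient of each power of x to zero and solving order by order (substituting the coefficients already found):
  x^0: 2 a_2 = 0  ->  a_2 = 0
  x^1: 6 a_3 + 2 a_1 = 0  ->  6 a_3 = -2 a_1 = -6  ->  a_3 = -1
  x^2: 12 a_4 + 4 a_2 = 0  ->  12 a_4 = -4 a_2 = 0  ->  a_4 = 0
  x^3: 20 a_5 + 6 a_3 = 0  ->  20 a_5 = -6 a_3 = 6  ->  a_5 = 3/10
Truncated series: y(x) = 3 + 3 x - x^3 + (3/10) x^5 + O(x^6).

a_0 = 3; a_1 = 3; a_2 = 0; a_3 = -1; a_4 = 0; a_5 = 3/10


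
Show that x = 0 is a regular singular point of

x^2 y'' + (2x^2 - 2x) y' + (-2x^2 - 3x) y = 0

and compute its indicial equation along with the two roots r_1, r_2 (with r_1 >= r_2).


Divide by x^2 to reach normal form y'' + P_1(x) y' + P_2(x) y = 0 with P_1(x) = 2 - 2/x and P_2(x) = -2 - 3/x.
x = 0 is a singular point because the y'-coefficient 2 - 2/x has a pole at x = 0 and the y-coefficient -2 - 3/x has a pole at x = 0.
It is a regular singular point because x P_1(x) = p(x) = 2x - 2 and x^2 P_2(x) = q(x) = -2x^2 - 3x are polynomials, hence analytic at x = 0.
p(0) = -2,  q(0) = 0.
Indicial equation: r(r-1) + p(0) r + q(0) = 0, i.e. r^2 + (p(0) - 1) r + q(0) = 0, i.e. r^2 - 3 r = 0.
Discriminant: (-3)^2 - 4(0) = 9, so r = (3 ± 3)/2.
Solving: r_1 = 3, r_2 = 0.

indicial: r^2 - 3 r = 0; roots r_1 = 3, r_2 = 0


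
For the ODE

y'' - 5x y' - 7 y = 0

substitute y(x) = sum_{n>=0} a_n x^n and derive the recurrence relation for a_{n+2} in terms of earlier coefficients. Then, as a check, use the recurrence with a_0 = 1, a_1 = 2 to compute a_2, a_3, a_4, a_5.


Substitute y = sum_n a_n x^n.
y''(x) has coefficient (n+2)(n+1) a_{n+2} at x^n;
-5 x y'(x) has coefficient -5 n a_n at x^n (shift);
-7 y(x) has coefficient -7 a_n at x^n.
Matching x^n: (n+2)(n+1) a_{n+2} + (-5n - 7) a_n = 0.
Thus a_{n+2} = (5n + 7) / ((n+1)(n+2)) * a_n.

Check with a_0 = 1, a_1 = 2 (apply the recurrence for n = 0, 1, 2, 3): a_0 = 1, a_1 = 2, a_2 = 7/2, a_3 = 4, a_4 = 119/24, a_5 = 22/5.

a_(n+2) = (5n + 7) / ((n+1)(n+2)) * a_n; check: a_0 = 1, a_1 = 2, a_2 = 7/2, a_3 = 4, a_4 = 119/24, a_5 = 22/5


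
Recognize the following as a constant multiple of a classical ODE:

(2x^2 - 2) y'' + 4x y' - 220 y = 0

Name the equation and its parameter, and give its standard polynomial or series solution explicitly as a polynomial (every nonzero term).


All three coefficients share the factor -2; dividing through by -2 gives  (1 - x^2) y'' - 2x y' + 110 y = 0.
This matches the Legendre equation (1 - x^2) y'' - 2x y' + n(n+1) y = 0 (note the -2x y' term) with n(n+1) = 110, so n = 10; the polynomial solution is P_10(x).
With y = sum_k a_k x^k, matching x^k gives (k+2)(k+1) a_{k+2} = [k(k+1) - n(n+1)] a_k = (k - 10)(k + 11) a_k. The right side vanishes at k = 10, so the series with the parity of 10 terminates at degree 10.
Standard normalization (P_n(1) = 1): leading coefficient (2n)!/(2^n (n!)^2) = 2432902008176640000/(1024*13168189440000) = 46189/256, so a_10 = 46189/256. Work downward with a_k = (k+1)(k+2) a_{k+2} / ((k - 10)(k + 11)):
  a_8 = (9)(10)(46189/256) / ((8 - 10)(8 + 11)) = (2078505/128)/(-38) = -109395/256
  a_6 = (7)(8)(-109395/256) / ((6 - 10)(6 + 11)) = (-765765/32)/(-68) = 45045/128
  a_4 = (5)(6)(45045/128) / ((4 - 10)(4 + 11)) = (675675/64)/(-90) = -15015/128
  a_2 = (3)(4)(-15015/128) / ((2 - 10)(2 + 11)) = (-45045/32)/(-104) = 3465/256
  a_0 = (1)(2)(3465/256) / ((0 - 10)(0 + 11)) = (3465/128)/(-110) = -63/256
Hence P_10(x) = 46189 x^10/256 - 109395 x^8/256 + 45045 x^6/128 - 15015 x^4/128 + 3465 x^2/256 - 63/256.

P_10(x); series = 46189 x^10/256 - 109395 x^8/256 + 45045 x^6/128 - 15015 x^4/128 + 3465 x^2/256 - 63/256


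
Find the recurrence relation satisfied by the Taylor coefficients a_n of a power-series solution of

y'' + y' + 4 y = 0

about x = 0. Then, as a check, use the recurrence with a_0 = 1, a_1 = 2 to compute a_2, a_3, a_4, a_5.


Substitute y = sum_n a_n x^n.
y''(x) has coefficient (n+2)(n+1) a_{n+2} at x^n;
y'(x) has coefficient (n+1) a_{n+1} at x^n;
4 y(x) has coefficient 4 a_n at x^n.
Matching x^n: (n+2)(n+1) a_{n+2} + (n+1) a_{n+1} + 4 a_n = 0.
Thus a_{n+2} = [-(n+1) a_{n+1} - 4 a_n] / ((n+1)(n+2)).

Check with a_0 = 1, a_1 = 2 (apply the recurrence for n = 0, 1, 2, 3): a_0 = 1, a_1 = 2, a_2 = -3, a_3 = -1/3, a_4 = 13/12, a_5 = -3/20.

a_(n+2) = [-(n+1) a_(n+1) - 4 a_n] / ((n+1)(n+2)); check: a_0 = 1, a_1 = 2, a_2 = -3, a_3 = -1/3, a_4 = 13/12, a_5 = -3/20


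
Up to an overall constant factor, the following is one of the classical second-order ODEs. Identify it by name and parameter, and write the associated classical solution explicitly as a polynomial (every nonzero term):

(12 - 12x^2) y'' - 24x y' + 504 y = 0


All three coefficients share the factor 12; dividing through by 12 gives  (1 - x^2) y'' - 2x y' + 42 y = 0.
This matches the Legendre equation (1 - x^2) y'' - 2x y' + n(n+1) y = 0 (note the -2x y' term) with n(n+1) = 42, so n = 6; the polynomial solution is P_6(x).
With y = sum_k a_k x^k, matching x^k gives (k+2)(k+1) a_{k+2} = [k(k+1) - n(n+1)] a_k = (k - 6)(k + 7) a_k. The right side vanishes at k = 6, so the series with the parity of 6 terminates at degree 6.
Standard normalization (P_n(1) = 1): leading coefficient (2n)!/(2^n (n!)^2) = 479001600/(64*518400) = 231/16, so a_6 = 231/16. Work downward with a_k = (k+1)(k+2) a_{k+2} / ((k - 6)(k + 7)):
  a_4 = (5)(6)(231/16) / ((4 - 6)(4 + 7)) = (3465/8)/(-22) = -315/16
  a_2 = (3)(4)(-315/16) / ((2 - 6)(2 + 7)) = (-945/4)/(-36) = 105/16
  a_0 = (1)(2)(105/16) / ((0 - 6)(0 + 7)) = (105/8)/(-42) = -5/16
Hence P_6(x) = 231 x^6/16 - 315 x^4/16 + 105 x^2/16 - 5/16.

P_6(x); series = 231 x^6/16 - 315 x^4/16 + 105 x^2/16 - 5/16


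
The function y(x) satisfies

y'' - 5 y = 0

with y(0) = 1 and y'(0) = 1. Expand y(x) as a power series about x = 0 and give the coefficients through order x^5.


Ansatz: y(x) = sum_{n>=0} a_n x^n, so y'(x) = sum_{n>=1} n a_n x^(n-1) and y''(x) = sum_{n>=2} n(n-1) a_n x^(n-2).
Substitute into P(x) y'' + Q(x) y' + R(x) y = 0 with P(x) = 1, Q(x) = 0, R(x) = -5, and match powers of x.
Initial conditions: a_0 = 1, a_1 = 1.
Setting the coefficient of each power of x to zero and solving order by order (substituting the coefficients already found):
  x^0: 2 a_2 - 5 a_0 = 0  ->  2 a_2 = 5 a_0 = 5  ->  a_2 = 5/2
  x^1: 6 a_3 - 5 a_1 = 0  ->  6 a_3 = 5 a_1 = 5  ->  a_3 = 5/6
  x^2: 12 a_4 - 5 a_2 = 0  ->  12 a_4 = 5 a_2 = 25/2  ->  a_4 = 25/24
  x^3: 20 a_5 - 5 a_3 = 0  ->  20 a_5 = 5 a_3 = 25/6  ->  a_5 = 5/24
Truncated series: y(x) = 1 + x + (5/2) x^2 + (5/6) x^3 + (25/24) x^4 + (5/24) x^5 + O(x^6).

a_0 = 1; a_1 = 1; a_2 = 5/2; a_3 = 5/6; a_4 = 25/24; a_5 = 5/24


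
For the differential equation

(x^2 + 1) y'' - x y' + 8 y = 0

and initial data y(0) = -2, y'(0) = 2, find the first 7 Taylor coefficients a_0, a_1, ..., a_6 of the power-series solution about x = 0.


Ansatz: y(x) = sum_{n>=0} a_n x^n, so y'(x) = sum_{n>=1} n a_n x^(n-1) and y''(x) = sum_{n>=2} n(n-1) a_n x^(n-2).
Substitute into P(x) y'' + Q(x) y' + R(x) y = 0 with P(x) = x^2 + 1, Q(x) = -x, R(x) = 8, and match powers of x.
Initial conditions: a_0 = -2, a_1 = 2.
Setting the coefficient of each power of x to zero and solving order by order (substituting the coefficients already found):
  x^0: 2 a_2 + 8 a_0 = 0  ->  2 a_2 = -8 a_0 = 16  ->  a_2 = 8
  x^1: 6 a_3 + 7 a_1 = 0  ->  6 a_3 = -7 a_1 = -14  ->  a_3 = -7/3
  x^2: 12 a_4 + 8 a_2 = 0  ->  12 a_4 = -8 a_2 = -64  ->  a_4 = -16/3
  x^3: 20 a_5 + 11 a_3 = 0  ->  20 a_5 = -11 a_3 = 77/3  ->  a_5 = 77/60
  x^4: 30 a_6 + 16 a_4 = 0  ->  30 a_6 = -16 a_4 = 256/3  ->  a_6 = 128/45
Truncated series: y(x) = -2 + 2 x + 8 x^2 - (7/3) x^3 - (16/3) x^4 + (77/60) x^5 + (128/45) x^6 + O(x^7).

a_0 = -2; a_1 = 2; a_2 = 8; a_3 = -7/3; a_4 = -16/3; a_5 = 77/60; a_6 = 128/45


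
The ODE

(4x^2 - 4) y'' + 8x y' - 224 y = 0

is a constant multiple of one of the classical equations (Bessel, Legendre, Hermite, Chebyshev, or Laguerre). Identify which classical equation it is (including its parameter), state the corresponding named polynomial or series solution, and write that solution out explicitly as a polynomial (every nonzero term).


All three coefficients share the factor -4; dividing through by -4 gives  (1 - x^2) y'' - 2x y' + 56 y = 0.
This matches the Legendre equation (1 - x^2) y'' - 2x y' + n(n+1) y = 0 (note the -2x y' term) with n(n+1) = 56, so n = 7; the polynomial solution is P_7(x).
With y = sum_k a_k x^k, matching x^k gives (k+2)(k+1) a_{k+2} = [k(k+1) - n(n+1)] a_k = (k - 7)(k + 8) a_k. The right side vanishes at k = 7, so the series with the parity of 7 terminates at degree 7.
Standard normalization (P_n(1) = 1): leading coefficient (2n)!/(2^n (n!)^2) = 87178291200/(128*25401600) = 429/16, so a_7 = 429/16. Work downward with a_k = (k+1)(k+2) a_{k+2} / ((k - 7)(k + 8)):
  a_5 = (6)(7)(429/16) / ((5 - 7)(5 + 8)) = (9009/8)/(-26) = -693/16
  a_3 = (4)(5)(-693/16) / ((3 - 7)(3 + 8)) = (-3465/4)/(-44) = 315/16
  a_1 = (2)(3)(315/16) / ((1 - 7)(1 + 8)) = (945/8)/(-54) = -35/16
Hence P_7(x) = 429 x^7/16 - 693 x^5/16 + 315 x^3/16 - 35 x/16.

P_7(x); series = 429 x^7/16 - 693 x^5/16 + 315 x^3/16 - 35 x/16


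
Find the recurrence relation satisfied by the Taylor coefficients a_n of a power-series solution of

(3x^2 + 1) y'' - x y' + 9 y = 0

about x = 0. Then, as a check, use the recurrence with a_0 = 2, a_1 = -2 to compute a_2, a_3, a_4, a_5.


Substitute y = sum_n a_n x^n.
(1 + 3 x^2) y'' contributes (n+2)(n+1) a_{n+2} + 3 n(n-1) a_n at x^n.
-x y'(x) contributes -n a_n at x^n.
9 y(x) contributes 9 a_n at x^n.
Matching x^n: (n+2)(n+1) a_{n+2} + (3 n(n-1) - n + 9) a_n = 0.
Thus a_{n+2} = (-3 n(n-1) + n - 9) / ((n+1)(n+2)) * a_n.

Check with a_0 = 2, a_1 = -2 (apply the recurrence for n = 0, 1, 2, 3): a_0 = 2, a_1 = -2, a_2 = -9, a_3 = 8/3, a_4 = 39/4, a_5 = -16/5.

a_(n+2) = (-3 n(n-1) + n - 9) / ((n+1)(n+2)) * a_n; check: a_0 = 2, a_1 = -2, a_2 = -9, a_3 = 8/3, a_4 = 39/4, a_5 = -16/5


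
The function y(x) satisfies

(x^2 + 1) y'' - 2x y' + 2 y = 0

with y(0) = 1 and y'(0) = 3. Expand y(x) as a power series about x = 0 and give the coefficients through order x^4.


Ansatz: y(x) = sum_{n>=0} a_n x^n, so y'(x) = sum_{n>=1} n a_n x^(n-1) and y''(x) = sum_{n>=2} n(n-1) a_n x^(n-2).
Substitute into P(x) y'' + Q(x) y' + R(x) y = 0 with P(x) = x^2 + 1, Q(x) = -2x, R(x) = 2, and match powers of x.
Initial conditions: a_0 = 1, a_1 = 3.
Setting the coefficient of each power of x to zero and solving order by order (substituting the coefficients already found):
  x^0: 2 a_2 + 2 a_0 = 0  ->  2 a_2 = -2 a_0 = -2  ->  a_2 = -1
  x^1: 6 a_3 = 0  ->  a_3 = 0
  x^2: 12 a_4 = 0  ->  a_4 = 0
Truncated series: y(x) = 1 + 3 x - x^2 + O(x^5).

a_0 = 1; a_1 = 3; a_2 = -1; a_3 = 0; a_4 = 0


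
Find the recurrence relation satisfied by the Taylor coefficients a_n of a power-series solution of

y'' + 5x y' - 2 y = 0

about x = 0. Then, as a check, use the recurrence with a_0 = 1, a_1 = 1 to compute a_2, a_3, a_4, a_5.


Substitute y = sum_n a_n x^n.
y''(x) has coefficient (n+2)(n+1) a_{n+2} at x^n;
5 x y'(x) has coefficient 5 n a_n at x^n (shift);
-2 y(x) has coefficient -2 a_n at x^n.
Matching x^n: (n+2)(n+1) a_{n+2} + (5n - 2) a_n = 0.
Thus a_{n+2} = (-5n + 2) / ((n+1)(n+2)) * a_n.

Check with a_0 = 1, a_1 = 1 (apply the recurrence for n = 0, 1, 2, 3): a_0 = 1, a_1 = 1, a_2 = 1, a_3 = -1/2, a_4 = -2/3, a_5 = 13/40.

a_(n+2) = (-5n + 2) / ((n+1)(n+2)) * a_n; check: a_0 = 1, a_1 = 1, a_2 = 1, a_3 = -1/2, a_4 = -2/3, a_5 = 13/40


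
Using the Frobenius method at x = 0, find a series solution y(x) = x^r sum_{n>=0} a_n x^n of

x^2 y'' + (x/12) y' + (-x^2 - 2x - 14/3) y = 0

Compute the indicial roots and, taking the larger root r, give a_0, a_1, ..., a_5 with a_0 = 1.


Write in Frobenius form y'' + (p(x)/x) y' + (q(x)/x^2) y = 0:
  p(x) = 1/12,  q(x) = -x^2 - 2x - 14/3.
Indicial equation: r(r-1) + (1/12) r + (-14/3) = 0 -> roots r_1 = 8/3, r_2 = -7/4.
Take r = r_1 = 8/3. Let y(x) = x^r sum_{n>=0} a_n x^n with a_0 = 1.
Substitute y = x^r sum a_n x^n and match x^{r+n}. The recurrence is
  D(n) a_n - 2 a_{n-1} - 1 a_{n-2} = 0,  where D(n) = (r+n)(r+n-1) + (1/12)(r+n) + (-14/3).
  a_n = [2 a_{n-1} + 1 a_{n-2}] / D(n).
Since the indicial polynomial factors as (r - r_1)(r - r_2), D(n) = (r_1 + n - r_1)(r_1 + n - r_2) = n(n + 53/12).
Evaluating step by step (a_0 = 1):
  n = 1: D(1) = 1(1 + 53/12) = 65/12; numerator = 2(1) = 2; a_1 = (2)/(65/12) = 24/65
  n = 2: D(2) = 2(2 + 53/12) = 77/6; numerator = 2(24/65) + 1(1) = 113/65; a_2 = (113/65)/(77/6) = 678/5005
  n = 3: D(3) = 3(3 + 53/12) = 89/4; numerator = 2(678/5005) + 1(24/65) = 3204/5005; a_3 = (3204/5005)/(89/4) = 144/5005
  n = 4: D(4) = 4(4 + 53/12) = 101/3; numerator = 2(144/5005) + 1(678/5005) = 138/715; a_4 = (138/715)/(101/3) = 414/72215
  n = 5: D(5) = 5(5 + 53/12) = 565/12; numerator = 2(414/72215) + 1(144/5005) = 4068/101101; a_5 = (4068/101101)/(565/12) = 432/505505

r = 8/3; a_0 = 1; a_1 = 24/65; a_2 = 678/5005; a_3 = 144/5005; a_4 = 414/72215; a_5 = 432/505505


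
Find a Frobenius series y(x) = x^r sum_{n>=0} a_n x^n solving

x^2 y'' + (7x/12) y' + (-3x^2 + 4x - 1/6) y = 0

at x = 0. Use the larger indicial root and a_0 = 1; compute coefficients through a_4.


Write in Frobenius form y'' + (p(x)/x) y' + (q(x)/x^2) y = 0:
  p(x) = 7/12,  q(x) = -3x^2 + 4x - 1/6.
Indicial equation: r(r-1) + (7/12) r + (-1/6) = 0 -> roots r_1 = 2/3, r_2 = -1/4.
Take r = r_1 = 2/3. Let y(x) = x^r sum_{n>=0} a_n x^n with a_0 = 1.
Substitute y = x^r sum a_n x^n and match x^{r+n}. The recurrence is
  D(n) a_n + 4 a_{n-1} - 3 a_{n-2} = 0,  where D(n) = (r+n)(r+n-1) + (7/12)(r+n) + (-1/6).
  a_n = [-4 a_{n-1} + 3 a_{n-2}] / D(n).
Since the indicial polynomial factors as (r - r_1)(r - r_2), D(n) = (r_1 + n - r_1)(r_1 + n - r_2) = n(n + 11/12).
Evaluating step by step (a_0 = 1):
  n = 1: D(1) = 1(1 + 11/12) = 23/12; numerator = -4(1) = -4; a_1 = (-4)/(23/12) = -48/23
  n = 2: D(2) = 2(2 + 11/12) = 35/6; numerator = -4(-48/23) + 3(1) = 261/23; a_2 = (261/23)/(35/6) = 1566/805
  n = 3: D(3) = 3(3 + 11/12) = 47/4; numerator = -4(1566/805) + 3(-48/23) = -11304/805; a_3 = (-11304/805)/(47/4) = -45216/37835
  n = 4: D(4) = 4(4 + 11/12) = 59/3; numerator = -4(-45216/37835) + 3(1566/805) = 80334/7567; a_4 = (80334/7567)/(59/3) = 241002/446453

r = 2/3; a_0 = 1; a_1 = -48/23; a_2 = 1566/805; a_3 = -45216/37835; a_4 = 241002/446453


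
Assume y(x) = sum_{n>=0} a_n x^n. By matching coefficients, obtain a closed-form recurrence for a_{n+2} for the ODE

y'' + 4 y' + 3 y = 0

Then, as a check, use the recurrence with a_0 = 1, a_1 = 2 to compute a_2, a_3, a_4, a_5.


Substitute y = sum_n a_n x^n.
y''(x) has coefficient (n+2)(n+1) a_{n+2} at x^n;
4 y'(x) has coefficient 4 (n+1) a_{n+1} at x^n;
3 y(x) has coefficient 3 a_n at x^n.
Matching x^n: (n+2)(n+1) a_{n+2} + 4 (n+1) a_{n+1} + 3 a_n = 0.
Thus a_{n+2} = [-4 (n+1) a_{n+1} - 3 a_n] / ((n+1)(n+2)).

Check with a_0 = 1, a_1 = 2 (apply the recurrence for n = 0, 1, 2, 3): a_0 = 1, a_1 = 2, a_2 = -11/2, a_3 = 19/3, a_4 = -119/24, a_5 = 181/60.

a_(n+2) = [-4 (n+1) a_(n+1) - 3 a_n] / ((n+1)(n+2)); check: a_0 = 1, a_1 = 2, a_2 = -11/2, a_3 = 19/3, a_4 = -119/24, a_5 = 181/60


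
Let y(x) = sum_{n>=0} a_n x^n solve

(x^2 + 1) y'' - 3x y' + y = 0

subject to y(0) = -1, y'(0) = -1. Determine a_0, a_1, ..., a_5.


Ansatz: y(x) = sum_{n>=0} a_n x^n, so y'(x) = sum_{n>=1} n a_n x^(n-1) and y''(x) = sum_{n>=2} n(n-1) a_n x^(n-2).
Substitute into P(x) y'' + Q(x) y' + R(x) y = 0 with P(x) = x^2 + 1, Q(x) = -3x, R(x) = 1, and match powers of x.
Initial conditions: a_0 = -1, a_1 = -1.
Setting the coefficient of each power of x to zero and solving order by order (substituting the coefficients already found):
  x^0: 2 a_2 + a_0 = 0  ->  2 a_2 = -a_0 = 1  ->  a_2 = 1/2
  x^1: 6 a_3 - 2 a_1 = 0  ->  6 a_3 = 2 a_1 = -2  ->  a_3 = -1/3
  x^2: 12 a_4 - 3 a_2 = 0  ->  12 a_4 = 3 a_2 = 3/2  ->  a_4 = 1/8
  x^3: 20 a_5 - 2 a_3 = 0  ->  20 a_5 = 2 a_3 = -2/3  ->  a_5 = -1/30
Truncated series: y(x) = -1 - x + (1/2) x^2 - (1/3) x^3 + (1/8) x^4 - (1/30) x^5 + O(x^6).

a_0 = -1; a_1 = -1; a_2 = 1/2; a_3 = -1/3; a_4 = 1/8; a_5 = -1/30


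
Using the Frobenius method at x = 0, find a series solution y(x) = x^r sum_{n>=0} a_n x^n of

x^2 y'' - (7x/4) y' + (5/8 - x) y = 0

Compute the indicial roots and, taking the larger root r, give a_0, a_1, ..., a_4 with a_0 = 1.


Write in Frobenius form y'' + (p(x)/x) y' + (q(x)/x^2) y = 0:
  p(x) = -7/4,  q(x) = 5/8 - x.
Indicial equation: r(r-1) + (-7/4) r + (5/8) = 0 -> roots r_1 = 5/2, r_2 = 1/4.
Take r = r_1 = 5/2. Let y(x) = x^r sum_{n>=0} a_n x^n with a_0 = 1.
Substitute y = x^r sum a_n x^n and match x^{r+n}. The recurrence is
  D(n) a_n - 1 a_{n-1} = 0,  where D(n) = (r+n)(r+n-1) + (-7/4)(r+n) + (5/8).
  a_n = 1 / D(n) * a_{n-1}.
Since the indicial polynomial factors as (r - r_1)(r - r_2), D(n) = (r_1 + n - r_1)(r_1 + n - r_2) = n(n + 9/4).
Evaluating step by step (a_0 = 1):
  n = 1: D(1) = 1(1 + 9/4) = 13/4; numerator = 1(1) = 1; a_1 = (1)/(13/4) = 4/13
  n = 2: D(2) = 2(2 + 9/4) = 17/2; numerator = 1(4/13) = 4/13; a_2 = (4/13)/(17/2) = 8/221
  n = 3: D(3) = 3(3 + 9/4) = 63/4; numerator = 1(8/221) = 8/221; a_3 = (8/221)/(63/4) = 32/13923
  n = 4: D(4) = 4(4 + 9/4) = 25; numerator = 1(32/13923) = 32/13923; a_4 = (32/13923)/(25) = 32/348075

r = 5/2; a_0 = 1; a_1 = 4/13; a_2 = 8/221; a_3 = 32/13923; a_4 = 32/348075


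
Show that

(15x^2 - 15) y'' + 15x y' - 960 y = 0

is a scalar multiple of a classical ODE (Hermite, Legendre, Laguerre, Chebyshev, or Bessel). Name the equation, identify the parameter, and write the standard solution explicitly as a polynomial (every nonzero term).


All three coefficients share the factor -15; dividing through by -15 gives  (1 - x^2) y'' - x y' + 64 y = 0.
This matches the Chebyshev equation (1 - x^2) y'' - x y' + n^2 y = 0 (note the -x y' term, not -2x y') with n^2 = 64, so n = 8; the polynomial solution is T_8(x).
With y = sum_k a_k x^k, matching x^k gives (k+2)(k+1) a_{k+2} = (k^2 - n^2) a_k = (k - 8)(k + 8) a_k. The right side vanishes at k = 8, so the series with the parity of 8 terminates at degree 8.
Standard normalization: leading coefficient of T_n is 2^(n-1), so a_8 = 2^7 = 128. Work downward with a_k = (k+1)(k+2) a_{k+2} / ((k - 8)(k + 8)):
  a_6 = (7)(8)(128) / ((6 - 8)(6 + 8)) = 7168/(-28) = -256
  a_4 = (5)(6)(-256) / ((4 - 8)(4 + 8)) = -7680/(-48) = 160
  a_2 = (3)(4)(160) / ((2 - 8)(2 + 8)) = 1920/(-60) = -32
  a_0 = (1)(2)(-32) / ((0 - 8)(0 + 8)) = -64/(-64) = 1
Hence T_8(x) = 128 x^8 - 256 x^6 + 160 x^4 - 32 x^2 + 1.

T_8(x); series = 128 x^8 - 256 x^6 + 160 x^4 - 32 x^2 + 1
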